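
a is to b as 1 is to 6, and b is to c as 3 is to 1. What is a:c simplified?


Given a:b = 1:6 and b:c = 3:1
Make b consistent. Multiply first ratio by 3: a:b = 3:18
Multiply second ratio by 6: b:c = 18:6
Now b = 18 in both, so a:b:c = 3:18:6
Therefore a:c = 3:6
Simplify by GCD: a:c = 1:2

1:2


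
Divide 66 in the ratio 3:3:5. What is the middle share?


Ratio = 3:3:5
Total parts = 3 + 3 + 5 = 11
Value per part = 66 / 11 = 6
First share = 3 * 6 = 18
Middle share = 3 * 6 = 18
Third share = 5 * 6 = 30

18


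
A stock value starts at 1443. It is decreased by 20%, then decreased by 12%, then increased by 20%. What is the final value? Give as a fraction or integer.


Start: 1443
Step 1: decrease by 20% => multiply by 80/100
  1443 * 80/100 = 5772/5
Step 2: decrease by 12% => multiply by 88/100
  5772/5 * 88/100 = 126984/125
Step 3: increase by 20% => multiply by 120/100
  126984/125 * 120/100 = 761904/625
Final value = 761904/625

761904/625


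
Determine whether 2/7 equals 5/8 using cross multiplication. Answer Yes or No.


Cross multiply to check 2/7 = 5/8
Left cross product: 2 * 8 = 16
Right cross product: 7 * 5 = 35
16 != 35
Not equal, so proportions differ => No

No


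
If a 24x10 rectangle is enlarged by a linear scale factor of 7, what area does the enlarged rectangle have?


Original dimensions: 24 x 10
Enlargement factor = 7
New width = 24 * 7 = 168
New height = 10 * 7 = 70
New area = 168 * 70 = 11760

11760


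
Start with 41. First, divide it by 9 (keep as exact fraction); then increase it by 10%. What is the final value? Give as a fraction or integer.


Start with 41.
Step 1: Divide by 9: 41 / 9 = 41/9
Step 2: Increase by 10%: 41/9 * 110/100 = 451/90
Final result = 451/90

451/90


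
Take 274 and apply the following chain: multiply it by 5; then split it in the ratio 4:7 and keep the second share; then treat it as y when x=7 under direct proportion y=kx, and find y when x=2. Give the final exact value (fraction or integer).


Start with 274.
Step 1: Multiply by 5: 274 * 5 = 1370
Step 2: Split 4:7, second share = 1370 * 7/11 = 9590/11
Step 3: Direct prop: k = (9590/11)/7; new y = k*2 = 9590/11*2/7 = 2740/11
Final result = 2740/11

2740/11


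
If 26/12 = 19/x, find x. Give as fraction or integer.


Setting up: 26/12 = 19/x
Cross multiply: 26 * x = 12 * 19
26x = 228
x = 228/26
x = 114/13

114/13


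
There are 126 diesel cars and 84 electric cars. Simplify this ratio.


Find GCD(126, 84)
GCD = 42
Divide both by 42: 126/42 = 3, 84/42 = 2
Simplified ratio = 3:2

3:2


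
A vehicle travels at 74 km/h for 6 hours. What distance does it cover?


Using distance = speed * time
Speed = 74 km/h
Time = 6 hours
Distance = 74 * 6
= 444 km

444


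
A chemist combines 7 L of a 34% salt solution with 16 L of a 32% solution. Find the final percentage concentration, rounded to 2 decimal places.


Solute in mixture 1 = 34% of 7 L = 7*34/100 = 119/50 L
Solute in mixture 2 = 32% of 16 L = 16*32/100 = 128/25 L
Total solute = 119/50 + 128/25 = 15/2 L
Total volume = 7 + 16 = 23 L
Final concentration = 15/2/23 * 100 = 32.61%

32.61


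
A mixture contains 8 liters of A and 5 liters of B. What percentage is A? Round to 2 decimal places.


Volume of A = 8 L
Volume of B = 5 L
Total volume = 8 + 5 = 13 L
Percentage of A = (8/13) * 100
= 61.54%

61.54


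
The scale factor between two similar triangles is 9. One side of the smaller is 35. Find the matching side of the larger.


Similar triangles have proportional sides
Scale factor = 9
Smaller side = 35
Corresponding larger side = 35 * 9
= 315

315


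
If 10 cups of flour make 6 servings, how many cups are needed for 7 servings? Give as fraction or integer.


Original: 10 cups for 6 servings
Target servings = 7
Scaling factor = 7/6
New amount = 10 * 7/6
= 70/6
= 35/3 cups

35/3


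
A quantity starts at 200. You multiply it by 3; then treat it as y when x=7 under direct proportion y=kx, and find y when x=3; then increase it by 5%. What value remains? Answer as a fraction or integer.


Start with 200.
Step 1: Multiply by 3: 200 * 3 = 600
Step 2: Direct prop: k = (600)/7; new y = k*3 = 600*3/7 = 1800/7
Step 3: Increase by 5%: 1800/7 * 105/100 = 270
Final result = 270

270


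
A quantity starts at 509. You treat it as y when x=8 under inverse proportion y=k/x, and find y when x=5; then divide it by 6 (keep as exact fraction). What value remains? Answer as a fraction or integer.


Start with 509.
Step 1: Inverse prop: k = (509)*8; new y = k/5 = 509*8/5 = 4072/5
Step 2: Divide by 6: 4072/5 / 6 = 2036/15
Final result = 2036/15

2036/15


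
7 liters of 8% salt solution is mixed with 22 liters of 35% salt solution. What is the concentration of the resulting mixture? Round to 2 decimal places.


Solute in mixture 1 = 8% of 7 L = 7*8/100 = 14/25 L
Solute in mixture 2 = 35% of 22 L = 22*35/100 = 77/10 L
Total solute = 14/25 + 77/10 = 413/50 L
Total volume = 7 + 22 = 29 L
Final concentration = 413/50/29 * 100 = 28.48%

28.48


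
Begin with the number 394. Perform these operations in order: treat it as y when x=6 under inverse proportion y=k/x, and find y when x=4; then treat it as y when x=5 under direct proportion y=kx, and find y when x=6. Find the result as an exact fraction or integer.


Start with 394.
Step 1: Inverse prop: k = (394)*6; new y = k/4 = 394*6/4 = 591
Step 2: Direct prop: k = (591)/5; new y = k*6 = 591*6/5 = 3546/5
Final result = 3546/5

3546/5


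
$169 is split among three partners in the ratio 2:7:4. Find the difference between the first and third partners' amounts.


Total parts = 2 + 7 + 4 = 13
Value per part = 169 / 13 = 13
Shares: 2*13=26, 7*13=91, 4*13=52
First share = 26, third share = 52
Difference = |26 - 52| = 26

26


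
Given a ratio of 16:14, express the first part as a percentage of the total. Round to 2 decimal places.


Total parts = 16 + 14 = 30
First part fraction = 16/30
Percentage = (16/30) * 100
= 0.533333 * 100
= 53.33%

53.33


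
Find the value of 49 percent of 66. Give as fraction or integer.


Compute 49% of 66
Convert percentage: 49% = 49/100
Multiply: 66 * 49/100
= 3234/100
= 1617/50

1617/50


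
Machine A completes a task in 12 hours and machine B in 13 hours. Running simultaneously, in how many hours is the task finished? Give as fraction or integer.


Rate of A = 1/12 job per hour
Rate of B = 1/13 job per hour
Combined rate = 1/12 + 1/13
Find common denominator: (13 + 12)/(12*13) = 25/156
Combined rate = 25/156 job per hour
Time together = 1 / (25/156) = 156/25 hours

156/25


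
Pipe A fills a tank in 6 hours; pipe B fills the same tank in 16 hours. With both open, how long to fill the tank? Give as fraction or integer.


Rate of A = 1/6 job per hour
Rate of B = 1/16 job per hour
Combined rate = 1/6 + 1/16
Find common denominator: (16 + 6)/(6*16) = 22/96
Combined rate = 11/48 job per hour
Time together = 1 / (11/48) = 48/11 hours

48/11


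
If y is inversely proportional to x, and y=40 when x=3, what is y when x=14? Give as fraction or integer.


Inverse proportion: y = k/x
Find k: k = 3 * 40 = 120
Compute y at x=14: y = 120/14
y = 60/7

60/7


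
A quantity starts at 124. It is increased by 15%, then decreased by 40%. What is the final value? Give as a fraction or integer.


Start: 124
Step 1: increase by 15% => multiply by 115/100
  124 * 115/100 = 713/5
Step 2: decrease by 40% => multiply by 60/100
  713/5 * 60/100 = 2139/25
Final value = 2139/25

2139/25


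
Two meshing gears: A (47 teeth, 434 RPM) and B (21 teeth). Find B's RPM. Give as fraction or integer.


Gear ratio: teeth_A * RPM_A = teeth_B * RPM_B
47 * 434 = 21 * RPM_B
20398 = 21 * RPM_B
RPM_B = 20398 / 21
RPM_B = 2914/3

2914/3


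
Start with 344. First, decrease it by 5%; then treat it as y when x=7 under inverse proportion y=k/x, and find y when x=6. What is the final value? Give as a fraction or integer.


Start with 344.
Step 1: Decrease by 5%: 344 * 95/100 = 1634/5
Step 2: Inverse prop: k = (1634/5)*7; new y = k/6 = 1634/5*7/6 = 5719/15
Final result = 5719/15

5719/15


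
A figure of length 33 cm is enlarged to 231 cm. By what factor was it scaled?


Original length = 33 cm
Scaled length = 231 cm
Scale factor = 231 / 33
= 7

7


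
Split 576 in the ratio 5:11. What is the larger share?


Total parts = 5 + 11 = 16
Value per part = 576 / 16 = 36
First share = 5 * 36 = 180
Second share = 11 * 36 = 396
Larger share = 396

396


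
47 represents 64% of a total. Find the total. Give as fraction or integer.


Given: 47 is 64% of the whole
Set up: 47 = 64/100 * whole
whole = 47 * 100 / 64
whole = 4700 / 64
whole = 1175/16

1175/16


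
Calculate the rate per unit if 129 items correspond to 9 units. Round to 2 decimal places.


Total items = 129
Number of units = 9
Unit rate = 129 / 9
= 14.33 items per unit

14.33


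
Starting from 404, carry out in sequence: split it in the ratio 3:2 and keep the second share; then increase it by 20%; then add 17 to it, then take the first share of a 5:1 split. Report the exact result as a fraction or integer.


Start with 404.
Step 1: Split 3:2, second share = 404 * 2/5 = 808/5
Step 2: Increase by 20%: 808/5 * 120/100 = 4848/25
Step 3: Add 17: 4848/25+17=5273/25; split 5:1 first = 5273/25*5/6 = 5273/30
Final result = 5273/30

5273/30


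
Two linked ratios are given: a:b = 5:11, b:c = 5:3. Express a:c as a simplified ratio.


Given a:b = 5:11 and b:c = 5:3
Make b consistent. Multiply first ratio by 5: a:b = 25:55
Multiply second ratio by 11: b:c = 55:33
Now b = 55 in both, so a:b:c = 25:55:33
Therefore a:c = 25:33
Simplify by GCD: a:c = 25:33

25:33


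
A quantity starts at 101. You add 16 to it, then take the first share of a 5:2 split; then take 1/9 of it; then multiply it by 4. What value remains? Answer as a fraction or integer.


Start with 101.
Step 1: Add 16: 101+16=117; split 5:2 first = 117*5/7 = 585/7
Step 2: Take 1/9: 585/7 * 1/9 = 65/7
Step 3: Multiply by 4: 65/7 * 4 = 260/7
Final result = 260/7

260/7


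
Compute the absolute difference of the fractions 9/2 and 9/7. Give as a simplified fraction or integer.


Simplify: 9/2 = 9/2 and 9/7 = 9/7
Find common denominator: LCD = 14
Convert: 63/14 and 18/14
Difference = |63 - 18|/14 = 45/14
Simplified = 45/14

45/14


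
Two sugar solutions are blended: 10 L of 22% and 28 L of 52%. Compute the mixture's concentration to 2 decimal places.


Solute in mixture 1 = 22% of 10 L = 10*22/100 = 11/5 L
Solute in mixture 2 = 52% of 28 L = 28*52/100 = 364/25 L
Total solute = 11/5 + 364/25 = 419/25 L
Total volume = 10 + 28 = 38 L
Final concentration = 419/25/38 * 100 = 44.11%

44.11


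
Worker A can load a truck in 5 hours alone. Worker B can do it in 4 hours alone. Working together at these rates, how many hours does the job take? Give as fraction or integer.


Rate of A = 1/5 job per hour
Rate of B = 1/4 job per hour
Combined rate = 1/5 + 1/4
Find common denominator: (4 + 5)/(5*4) = 9/20
Combined rate = 9/20 job per hour
Time together = 1 / (9/20) = 20/9 hours

20/9


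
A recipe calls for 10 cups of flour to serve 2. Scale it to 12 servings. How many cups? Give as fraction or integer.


Original: 10 cups for 2 servings
Target servings = 12
Scaling factor = 12/2
New amount = 10 * 12/2
= 120/2
= 60 cups

60


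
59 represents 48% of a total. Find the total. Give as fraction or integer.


Given: 59 is 48% of the whole
Set up: 59 = 48/100 * whole
whole = 59 * 100 / 48
whole = 5900 / 48
whole = 1475/12

1475/12


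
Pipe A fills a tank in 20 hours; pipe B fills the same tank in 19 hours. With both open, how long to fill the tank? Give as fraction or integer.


Rate of A = 1/20 job per hour
Rate of B = 1/19 job per hour
Combined rate = 1/20 + 1/19
Find common denominator: (19 + 20)/(20*19) = 39/380
Combined rate = 39/380 job per hour
Time together = 1 / (39/380) = 380/39 hours

380/39


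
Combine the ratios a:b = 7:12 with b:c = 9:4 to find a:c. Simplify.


Given a:b = 7:12 and b:c = 9:4
Make b consistent. Multiply first ratio by 9: a:b = 63:108
Multiply second ratio by 12: b:c = 108:48
Now b = 108 in both, so a:b:c = 63:108:48
Therefore a:c = 63:48
Simplify by GCD: a:c = 21:16

21:16


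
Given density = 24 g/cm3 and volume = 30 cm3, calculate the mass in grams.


Using mass = density * volume
Density = 24 g/cm3
Volume = 30 cm3
Mass = 24 * 30
= 720 g

720


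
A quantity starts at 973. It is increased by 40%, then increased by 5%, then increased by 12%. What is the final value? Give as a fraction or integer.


Start: 973
Step 1: increase by 40% => multiply by 140/100
  973 * 140/100 = 6811/5
Step 2: increase by 5% => multiply by 105/100
  6811/5 * 105/100 = 143031/100
Step 3: increase by 12% => multiply by 112/100
  143031/100 * 112/100 = 1001217/625
Final value = 1001217/625

1001217/625


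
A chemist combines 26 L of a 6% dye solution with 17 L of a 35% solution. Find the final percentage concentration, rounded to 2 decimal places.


Solute in mixture 1 = 6% of 26 L = 26*6/100 = 39/25 L
Solute in mixture 2 = 35% of 17 L = 17*35/100 = 119/20 L
Total solute = 39/25 + 119/20 = 751/100 L
Total volume = 26 + 17 = 43 L
Final concentration = 751/100/43 * 100 = 17.47%

17.47


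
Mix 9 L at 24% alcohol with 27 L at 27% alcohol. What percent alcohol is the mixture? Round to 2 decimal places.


Solute in mixture 1 = 24% of 9 L = 9*24/100 = 54/25 L
Solute in mixture 2 = 27% of 27 L = 27*27/100 = 729/100 L
Total solute = 54/25 + 729/100 = 189/20 L
Total volume = 9 + 27 = 36 L
Final concentration = 189/20/36 * 100 = 26.25%

26.25


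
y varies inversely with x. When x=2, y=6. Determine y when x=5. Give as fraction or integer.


Inverse proportion: y = k/x
Find k: k = 2 * 6 = 12
Compute y at x=5: y = 12/5
y = 12/5

12/5


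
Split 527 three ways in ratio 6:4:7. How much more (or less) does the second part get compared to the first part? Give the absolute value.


Total parts = 6 + 4 + 7 = 17
Value per part = 527 / 17 = 31
Shares: 6*31=186, 4*31=124, 7*31=217
Second share = 124, first share = 186
Difference = |124 - 186| = 62

62


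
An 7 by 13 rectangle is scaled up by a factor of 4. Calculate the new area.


Original dimensions: 7 x 13
Enlargement factor = 4
New width = 7 * 4 = 28
New height = 13 * 4 = 52
New area = 28 * 52 = 1456

1456


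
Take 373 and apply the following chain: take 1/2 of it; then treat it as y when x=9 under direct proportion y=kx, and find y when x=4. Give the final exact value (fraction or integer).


Start with 373.
Step 1: Take 1/2: 373 * 1/2 = 373/2
Step 2: Direct prop: k = (373/2)/9; new y = k*4 = 373/2*4/9 = 746/9
Final result = 746/9

746/9


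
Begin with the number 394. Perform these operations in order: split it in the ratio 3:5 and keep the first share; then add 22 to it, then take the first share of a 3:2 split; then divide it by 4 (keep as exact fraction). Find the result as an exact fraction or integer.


Start with 394.
Step 1: Split 3:5, first share = 394 * 3/8 = 591/4
Step 2: Add 22: 591/4+22=679/4; split 3:2 first = 679/4*3/5 = 2037/20
Step 3: Divide by 4: 2037/20 / 4 = 2037/80
Final result = 2037/80

2037/80


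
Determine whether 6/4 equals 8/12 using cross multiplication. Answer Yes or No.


Cross multiply to check 6/4 = 8/12
Left cross product: 6 * 12 = 72
Right cross product: 4 * 8 = 32
72 != 32
Not equal, so proportions differ => No

No


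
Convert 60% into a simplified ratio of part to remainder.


Part = 60%, Remainder = 40%
Ratio = 60:40
GCD(60, 40) = 20
Simplify: 3:2 = 3:2

3:2


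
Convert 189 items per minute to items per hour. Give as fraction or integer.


Converting from per minute to per hour
Rate = 189 items per minute
Multiply by 60: 189 * 60
= 11340 items per hour

11340


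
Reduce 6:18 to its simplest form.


Find GCD(6, 18)
GCD = 6
Divide both by 6: 6/6 = 1, 18/6 = 3
Simplified ratio = 1:3

1:3


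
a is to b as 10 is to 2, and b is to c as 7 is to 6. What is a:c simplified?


Given a:b = 10:2 and b:c = 7:6
Make b consistent. Multiply first ratio by 7: a:b = 70:14
Multiply second ratio by 2: b:c = 14:12
Now b = 14 in both, so a:b:c = 70:14:12
Therefore a:c = 70:12
Simplify by GCD: a:c = 35:6

35:6


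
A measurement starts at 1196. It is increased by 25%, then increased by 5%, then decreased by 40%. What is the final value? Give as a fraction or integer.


Start: 1196
Step 1: increase by 25% => multiply by 125/100
  1196 * 125/100 = 1495
Step 2: increase by 5% => multiply by 105/100
  1495 * 105/100 = 6279/4
Step 3: decrease by 40% => multiply by 60/100
  6279/4 * 60/100 = 18837/20
Final value = 18837/20

18837/20


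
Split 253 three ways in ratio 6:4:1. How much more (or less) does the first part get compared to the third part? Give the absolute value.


Total parts = 6 + 4 + 1 = 11
Value per part = 253 / 11 = 23
Shares: 6*23=138, 4*23=92, 1*23=23
First share = 138, third share = 23
Difference = |138 - 23| = 115

115


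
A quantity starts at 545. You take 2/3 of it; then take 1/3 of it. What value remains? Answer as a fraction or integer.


Start with 545.
Step 1: Take 2/3: 545 * 2/3 = 1090/3
Step 2: Take 1/3: 1090/3 * 1/3 = 1090/9
Final result = 1090/9

1090/9


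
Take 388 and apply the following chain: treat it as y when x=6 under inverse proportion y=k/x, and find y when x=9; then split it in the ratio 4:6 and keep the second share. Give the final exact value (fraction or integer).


Start with 388.
Step 1: Inverse prop: k = (388)*6; new y = k/9 = 388*6/9 = 776/3
Step 2: Split 4:6, second share = 776/3 * 6/10 = 776/5
Final result = 776/5

776/5


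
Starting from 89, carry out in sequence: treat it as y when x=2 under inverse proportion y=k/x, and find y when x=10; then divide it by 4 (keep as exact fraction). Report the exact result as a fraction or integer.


Start with 89.
Step 1: Inverse prop: k = (89)*2; new y = k/10 = 89*2/10 = 89/5
Step 2: Divide by 4: 89/5 / 4 = 89/20
Final result = 89/20

89/20


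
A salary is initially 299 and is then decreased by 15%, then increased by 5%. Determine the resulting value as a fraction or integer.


Start: 299
Step 1: decrease by 15% => multiply by 85/100
  299 * 85/100 = 5083/20
Step 2: increase by 5% => multiply by 105/100
  5083/20 * 105/100 = 106743/400
Final value = 106743/400

106743/400


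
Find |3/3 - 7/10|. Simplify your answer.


Simplify: 3/3 = 1 and 7/10 = 7/10
Find common denominator: LCD = 10
Convert: 10/10 and 7/10
Difference = |10 - 7|/10 = 3/10
Simplified = 3/10

3/10


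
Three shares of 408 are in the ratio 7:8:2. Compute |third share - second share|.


Total parts = 7 + 8 + 2 = 17
Value per part = 408 / 17 = 24
Shares: 7*24=168, 8*24=192, 2*24=48
Third share = 48, second share = 192
Difference = |48 - 192| = 144

144


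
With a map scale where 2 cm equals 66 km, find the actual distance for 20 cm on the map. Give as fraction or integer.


Map scale: 2 cm = 66 km
Measured distance on map = 20 cm
Set up proportion: 20 * 66 / 2
= 1320 / 2
= 660 km

660


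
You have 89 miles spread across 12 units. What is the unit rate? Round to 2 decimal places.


Total miles = 89
Number of units = 12
Unit rate = 89 / 12
= 7.42 miles per unit

7.42


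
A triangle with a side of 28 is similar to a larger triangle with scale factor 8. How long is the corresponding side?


Similar triangles have proportional sides
Scale factor = 8
Smaller side = 28
Corresponding larger side = 28 * 8
= 224

224


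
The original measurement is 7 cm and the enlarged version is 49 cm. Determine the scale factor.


Original length = 7 cm
Scaled length = 49 cm
Scale factor = 49 / 7
= 7

7


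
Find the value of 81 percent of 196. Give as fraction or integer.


Compute 81% of 196
Convert percentage: 81% = 81/100
Multiply: 196 * 81/100
= 15876/100
= 3969/25

3969/25


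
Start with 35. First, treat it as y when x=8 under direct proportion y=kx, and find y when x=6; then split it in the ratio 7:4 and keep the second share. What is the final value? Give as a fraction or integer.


Start with 35.
Step 1: Direct prop: k = (35)/8; new y = k*6 = 35*6/8 = 105/4
Step 2: Split 7:4, second share = 105/4 * 4/11 = 105/11
Final result = 105/11

105/11


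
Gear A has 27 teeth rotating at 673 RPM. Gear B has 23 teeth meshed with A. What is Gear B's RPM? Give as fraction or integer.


Gear ratio: teeth_A * RPM_A = teeth_B * RPM_B
27 * 673 = 23 * RPM_B
18171 = 23 * RPM_B
RPM_B = 18171 / 23
RPM_B = 18171/23

18171/23


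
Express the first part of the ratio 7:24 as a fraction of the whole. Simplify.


Total parts = 7 + 24 = 31
First part fraction = 7/31
Simplify: 7/31 = 7/31

7/31


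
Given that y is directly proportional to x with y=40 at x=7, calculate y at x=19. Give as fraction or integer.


Direct proportion: y = kx
Find k: k = 40/7 = 40/7
Compute y at x=19: y = 40/7 * 19
y = 760/7

760/7


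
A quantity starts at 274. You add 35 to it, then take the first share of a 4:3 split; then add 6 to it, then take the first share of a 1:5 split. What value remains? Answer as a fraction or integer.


Start with 274.
Step 1: Add 35: 274+35=309; split 4:3 first = 309*4/7 = 1236/7
Step 2: Add 6: 1236/7+6=1278/7; split 1:5 first = 1278/7*1/6 = 213/7
Final result = 213/7

213/7


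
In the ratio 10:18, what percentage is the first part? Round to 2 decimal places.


Total parts = 10 + 18 = 28
First part fraction = 10/28
Percentage = (10/28) * 100
= 0.357143 * 100
= 35.71%

35.71


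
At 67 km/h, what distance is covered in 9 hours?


Using distance = speed * time
Speed = 67 km/h
Time = 9 hours
Distance = 67 * 9
= 603 km

603


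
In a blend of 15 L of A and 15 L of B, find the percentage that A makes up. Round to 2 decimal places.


Volume of A = 15 L
Volume of B = 15 L
Total volume = 15 + 15 = 30 L
Percentage of A = (15/30) * 100
= 50.00%

50.00


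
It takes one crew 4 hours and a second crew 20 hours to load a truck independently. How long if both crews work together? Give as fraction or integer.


Rate of A = 1/4 job per hour
Rate of B = 1/20 job per hour
Combined rate = 1/4 + 1/20
Find common denominator: (20 + 4)/(4*20) = 24/80
Combined rate = 3/10 job per hour
Time together = 1 / (3/10) = 10/3 hours

10/3


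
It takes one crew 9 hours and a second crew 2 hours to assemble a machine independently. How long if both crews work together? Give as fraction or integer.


Rate of A = 1/9 job per hour
Rate of B = 1/2 job per hour
Combined rate = 1/9 + 1/2
Find common denominator: (2 + 9)/(9*2) = 11/18
Combined rate = 11/18 job per hour
Time together = 1 / (11/18) = 18/11 hours

18/11


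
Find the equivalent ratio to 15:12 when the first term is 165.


Original ratio: 15:12
First term target: 165
Scale factor = 165 / 15 = 11
Multiply second term: 12 * 11 = 132
Equivalent ratio = 165:132

165:132


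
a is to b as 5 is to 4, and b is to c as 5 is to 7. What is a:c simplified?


Given a:b = 5:4 and b:c = 5:7
Make b consistent. Multiply first ratio by 5: a:b = 25:20
Multiply second ratio by 4: b:c = 20:28
Now b = 20 in both, so a:b:c = 25:20:28
Therefore a:c = 25:28
Simplify by GCD: a:c = 25:28

25:28


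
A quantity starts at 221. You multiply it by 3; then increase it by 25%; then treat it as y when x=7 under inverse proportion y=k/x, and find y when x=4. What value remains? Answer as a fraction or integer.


Start with 221.
Step 1: Multiply by 3: 221 * 3 = 663
Step 2: Increase by 25%: 663 * 125/100 = 3315/4
Step 3: Inverse prop: k = (3315/4)*7; new y = k/4 = 3315/4*7/4 = 23205/16
Final result = 23205/16

23205/16


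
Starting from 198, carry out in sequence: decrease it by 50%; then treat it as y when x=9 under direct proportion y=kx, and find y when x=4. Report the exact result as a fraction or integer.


Start with 198.
Step 1: Decrease by 50%: 198 * 50/100 = 99
Step 2: Direct prop: k = (99)/9; new y = k*4 = 99*4/9 = 44
Final result = 44

44


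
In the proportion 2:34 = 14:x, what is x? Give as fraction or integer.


Setting up: 2/34 = 14/x
Cross multiply: 2 * x = 34 * 14
2x = 476
x = 476/2
x = 238

238


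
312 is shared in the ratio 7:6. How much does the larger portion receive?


Total parts = 7 + 6 = 13
Value per part = 312 / 13 = 24
First share = 7 * 24 = 168
Second share = 6 * 24 = 144
Larger share = 168

168


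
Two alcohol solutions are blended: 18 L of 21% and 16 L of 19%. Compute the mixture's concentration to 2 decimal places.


Solute in mixture 1 = 21% of 18 L = 18*21/100 = 189/50 L
Solute in mixture 2 = 19% of 16 L = 16*19/100 = 76/25 L
Total solute = 189/50 + 76/25 = 341/50 L
Total volume = 18 + 16 = 34 L
Final concentration = 341/50/34 * 100 = 20.06%

20.06


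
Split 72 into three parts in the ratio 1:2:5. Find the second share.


Ratio = 1:2:5
Total parts = 1 + 2 + 5 = 8
Value per part = 72 / 8 = 9
First share = 1 * 9 = 9
Middle share = 2 * 9 = 18
Third share = 5 * 9 = 45

18


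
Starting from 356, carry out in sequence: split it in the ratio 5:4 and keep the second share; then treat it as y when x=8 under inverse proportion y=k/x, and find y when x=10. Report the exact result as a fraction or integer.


Start with 356.
Step 1: Split 5:4, second share = 356 * 4/9 = 1424/9
Step 2: Inverse prop: k = (1424/9)*8; new y = k/10 = 1424/9*8/10 = 5696/45
Final result = 5696/45

5696/45


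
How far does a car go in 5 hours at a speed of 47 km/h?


Using distance = speed * time
Speed = 47 km/h
Time = 5 hours
Distance = 47 * 5
= 235 km

235


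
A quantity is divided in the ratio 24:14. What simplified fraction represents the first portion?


Total parts = 24 + 14 = 38
First part fraction = 24/38
Simplify: 24/38 = 12/19

12/19


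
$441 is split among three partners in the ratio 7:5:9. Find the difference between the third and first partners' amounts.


Total parts = 7 + 5 + 9 = 21
Value per part = 441 / 21 = 21
Shares: 7*21=147, 5*21=105, 9*21=189
Third share = 189, first share = 147
Difference = |189 - 147| = 42

42


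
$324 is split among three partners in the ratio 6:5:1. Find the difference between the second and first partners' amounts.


Total parts = 6 + 5 + 1 = 12
Value per part = 324 / 12 = 27
Shares: 6*27=162, 5*27=135, 1*27=27
Second share = 135, first share = 162
Difference = |135 - 162| = 27

27


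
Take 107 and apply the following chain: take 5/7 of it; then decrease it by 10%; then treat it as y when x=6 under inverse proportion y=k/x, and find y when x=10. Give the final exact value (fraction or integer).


Start with 107.
Step 1: Take 5/7: 107 * 5/7 = 535/7
Step 2: Decrease by 10%: 535/7 * 90/100 = 963/14
Step 3: Inverse prop: k = (963/14)*6; new y = k/10 = 963/14*6/10 = 2889/70
Final result = 2889/70

2889/70


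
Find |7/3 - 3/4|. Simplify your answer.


Simplify: 7/3 = 7/3 and 3/4 = 3/4
Find common denominator: LCD = 12
Convert: 28/12 and 9/12
Difference = |28 - 9|/12 = 19/12
Simplified = 19/12

19/12


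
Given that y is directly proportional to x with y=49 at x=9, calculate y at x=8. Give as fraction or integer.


Direct proportion: y = kx
Find k: k = 49/9 = 49/9
Compute y at x=8: y = 49/9 * 8
y = 392/9

392/9


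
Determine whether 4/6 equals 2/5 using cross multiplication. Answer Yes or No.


Cross multiply to check 4/6 = 2/5
Left cross product: 4 * 5 = 20
Right cross product: 6 * 2 = 12
20 != 12
Not equal, so proportions differ => No

No


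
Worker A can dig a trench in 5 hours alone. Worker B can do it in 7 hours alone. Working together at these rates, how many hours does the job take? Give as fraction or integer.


Rate of A = 1/5 job per hour
Rate of B = 1/7 job per hour
Combined rate = 1/5 + 1/7
Find common denominator: (7 + 5)/(5*7) = 12/35
Combined rate = 12/35 job per hour
Time together = 1 / (12/35) = 35/12 hours

35/12


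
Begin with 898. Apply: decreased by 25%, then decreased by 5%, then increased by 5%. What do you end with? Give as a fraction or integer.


Start: 898
Step 1: decrease by 25% => multiply by 75/100
  898 * 75/100 = 1347/2
Step 2: decrease by 5% => multiply by 95/100
  1347/2 * 95/100 = 25593/40
Step 3: increase by 5% => multiply by 105/100
  25593/40 * 105/100 = 537453/800
Final value = 537453/800

537453/800


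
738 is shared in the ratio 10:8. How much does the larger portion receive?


Total parts = 10 + 8 = 18
Value per part = 738 / 18 = 41
First share = 10 * 41 = 410
Second share = 8 * 41 = 328
Larger share = 410

410


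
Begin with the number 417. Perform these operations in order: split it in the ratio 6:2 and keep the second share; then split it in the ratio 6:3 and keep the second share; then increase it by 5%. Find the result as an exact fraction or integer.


Start with 417.
Step 1: Split 6:2, second share = 417 * 2/8 = 417/4
Step 2: Split 6:3, second share = 417/4 * 3/9 = 139/4
Step 3: Increase by 5%: 139/4 * 105/100 = 2919/80
Final result = 2919/80

2919/80


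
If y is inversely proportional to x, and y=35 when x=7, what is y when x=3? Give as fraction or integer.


Inverse proportion: y = k/x
Find k: k = 7 * 35 = 245
Compute y at x=3: y = 245/3
y = 245/3

245/3


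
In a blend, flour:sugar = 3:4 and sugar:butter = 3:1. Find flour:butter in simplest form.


Given a:b = 3:4 and b:c = 3:1
Make b consistent. Multiply first ratio by 3: a:b = 9:12
Multiply second ratio by 4: b:c = 12:4
Now b = 12 in both, so a:b:c = 9:12:4
Therefore a:c = 9:4
Simplify by GCD: a:c = 9:4

9:4


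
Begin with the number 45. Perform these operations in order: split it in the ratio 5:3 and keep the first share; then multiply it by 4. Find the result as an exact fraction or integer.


Start with 45.
Step 1: Split 5:3, first share = 45 * 5/8 = 225/8
Step 2: Multiply by 4: 225/8 * 4 = 225/2
Final result = 225/2

225/2


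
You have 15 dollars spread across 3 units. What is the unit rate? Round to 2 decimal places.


Total dollars = 15
Number of units = 3
Unit rate = 15 / 3
= 5 dollars per unit

5


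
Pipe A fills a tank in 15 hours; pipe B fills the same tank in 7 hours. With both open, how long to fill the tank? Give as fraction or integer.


Rate of A = 1/15 job per hour
Rate of B = 1/7 job per hour
Combined rate = 1/15 + 1/7
Find common denominator: (7 + 15)/(15*7) = 22/105
Combined rate = 22/105 job per hour
Time together = 1 / (22/105) = 105/22 hours

105/22


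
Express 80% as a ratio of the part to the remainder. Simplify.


Part = 80%, Remainder = 20%
Ratio = 80:20
GCD(80, 20) = 20
Simplify: 4:1 = 4:1

4:1


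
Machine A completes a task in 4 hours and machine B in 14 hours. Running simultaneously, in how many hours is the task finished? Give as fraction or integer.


Rate of A = 1/4 job per hour
Rate of B = 1/14 job per hour
Combined rate = 1/4 + 1/14
Find common denominator: (14 + 4)/(4*14) = 18/56
Combined rate = 9/28 job per hour
Time together = 1 / (9/28) = 28/9 hours

28/9


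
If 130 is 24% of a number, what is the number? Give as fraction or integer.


Given: 130 is 24% of the whole
Set up: 130 = 24/100 * whole
whole = 130 * 100 / 24
whole = 13000 / 24
whole = 1625/3

1625/3


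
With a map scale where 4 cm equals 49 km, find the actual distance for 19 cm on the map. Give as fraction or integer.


Map scale: 4 cm = 49 km
Measured distance on map = 19 cm
Set up proportion: 19 * 49 / 4
= 931 / 4
= 931/4 km

931/4


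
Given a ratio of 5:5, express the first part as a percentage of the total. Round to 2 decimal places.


Total parts = 5 + 5 = 10
First part fraction = 5/10
Percentage = (5/10) * 100
= 0.5 * 100
= 50.00%

50.00


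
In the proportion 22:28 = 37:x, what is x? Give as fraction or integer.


Setting up: 22/28 = 37/x
Cross multiply: 22 * x = 28 * 37
22x = 1036
x = 1036/22
x = 518/11

518/11


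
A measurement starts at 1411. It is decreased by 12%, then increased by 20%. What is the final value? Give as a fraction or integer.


Start: 1411
Step 1: decrease by 12% => multiply by 88/100
  1411 * 88/100 = 31042/25
Step 2: increase by 20% => multiply by 120/100
  31042/25 * 120/100 = 186252/125
Final value = 186252/125

186252/125


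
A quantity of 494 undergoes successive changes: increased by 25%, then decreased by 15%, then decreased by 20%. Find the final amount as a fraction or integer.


Start: 494
Step 1: increase by 25% => multiply by 125/100
  494 * 125/100 = 1235/2
Step 2: decrease by 15% => multiply by 85/100
  1235/2 * 85/100 = 4199/8
Step 3: decrease by 20% => multiply by 80/100
  4199/8 * 80/100 = 4199/10
Final value = 4199/10

4199/10


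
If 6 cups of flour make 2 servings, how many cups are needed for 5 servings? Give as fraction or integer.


Original: 6 cups for 2 servings
Target servings = 5
Scaling factor = 5/2
New amount = 6 * 5/2
= 30/2
= 15 cups

15


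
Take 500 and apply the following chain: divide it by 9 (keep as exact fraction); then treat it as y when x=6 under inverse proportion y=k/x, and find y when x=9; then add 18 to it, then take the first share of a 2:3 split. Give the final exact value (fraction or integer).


Start with 500.
Step 1: Divide by 9: 500 / 9 = 500/9
Step 2: Inverse prop: k = (500/9)*6; new y = k/9 = 500/9*6/9 = 1000/27
Step 3: Add 18: 1000/27+18=1486/27; split 2:3 first = 1486/27*2/5 = 2972/135
Final result = 2972/135

2972/135


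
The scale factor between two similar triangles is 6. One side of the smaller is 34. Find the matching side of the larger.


Similar triangles have proportional sides
Scale factor = 6
Smaller side = 34
Corresponding larger side = 34 * 6
= 204

204


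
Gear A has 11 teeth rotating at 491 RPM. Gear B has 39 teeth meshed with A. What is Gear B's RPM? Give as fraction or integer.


Gear ratio: teeth_A * RPM_A = teeth_B * RPM_B
11 * 491 = 39 * RPM_B
5401 = 39 * RPM_B
RPM_B = 5401 / 39
RPM_B = 5401/39

5401/39


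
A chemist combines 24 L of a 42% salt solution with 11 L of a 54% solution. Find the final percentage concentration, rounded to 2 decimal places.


Solute in mixture 1 = 42% of 24 L = 24*42/100 = 252/25 L
Solute in mixture 2 = 54% of 11 L = 11*54/100 = 297/50 L
Total solute = 252/25 + 297/50 = 801/50 L
Total volume = 24 + 11 = 35 L
Final concentration = 801/50/35 * 100 = 45.77%

45.77


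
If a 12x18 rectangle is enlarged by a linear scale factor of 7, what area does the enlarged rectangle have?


Original dimensions: 12 x 18
Enlargement factor = 7
New width = 12 * 7 = 84
New height = 18 * 7 = 126
New area = 84 * 126 = 10584

10584


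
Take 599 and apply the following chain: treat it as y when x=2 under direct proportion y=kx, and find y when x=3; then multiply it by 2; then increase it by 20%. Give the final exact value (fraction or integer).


Start with 599.
Step 1: Direct prop: k = (599)/2; new y = k*3 = 599*3/2 = 1797/2
Step 2: Multiply by 2: 1797/2 * 2 = 1797
Step 3: Increase by 20%: 1797 * 120/100 = 10782/5
Final result = 10782/5

10782/5


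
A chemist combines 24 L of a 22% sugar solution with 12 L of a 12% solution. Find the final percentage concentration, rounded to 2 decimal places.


Solute in mixture 1 = 22% of 24 L = 24*22/100 = 132/25 L
Solute in mixture 2 = 12% of 12 L = 12*12/100 = 36/25 L
Total solute = 132/25 + 36/25 = 168/25 L
Total volume = 24 + 12 = 36 L
Final concentration = 168/25/36 * 100 = 18.67%

18.67


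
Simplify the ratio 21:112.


Find GCD(21, 112)
GCD = 7
Divide both by 7: 21/7 = 3, 112/7 = 16
Simplified ratio = 3:16

3:16


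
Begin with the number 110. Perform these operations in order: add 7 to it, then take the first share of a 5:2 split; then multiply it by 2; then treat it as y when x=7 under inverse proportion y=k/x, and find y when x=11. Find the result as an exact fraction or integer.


Start with 110.
Step 1: Add 7: 110+7=117; split 5:2 first = 117*5/7 = 585/7
Step 2: Multiply by 2: 585/7 * 2 = 1170/7
Step 3: Inverse prop: k = (1170/7)*7; new y = k/11 = 1170/7*7/11 = 1170/11
Final result = 1170/11

1170/11


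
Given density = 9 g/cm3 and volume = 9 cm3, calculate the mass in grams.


Using mass = density * volume
Density = 9 g/cm3
Volume = 9 cm3
Mass = 9 * 9
= 81 g

81


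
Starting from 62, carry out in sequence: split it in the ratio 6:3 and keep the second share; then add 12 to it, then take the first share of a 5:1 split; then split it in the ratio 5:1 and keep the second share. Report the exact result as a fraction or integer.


Start with 62.
Step 1: Split 6:3, second share = 62 * 3/9 = 62/3
Step 2: Add 12: 62/3+12=98/3; split 5:1 first = 98/3*5/6 = 245/9
Step 3: Split 5:1, second share = 245/9 * 1/6 = 245/54
Final result = 245/54

245/54


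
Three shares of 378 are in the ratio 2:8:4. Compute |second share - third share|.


Total parts = 2 + 8 + 4 = 14
Value per part = 378 / 14 = 27
Shares: 2*27=54, 8*27=216, 4*27=108
Second share = 216, third share = 108
Difference = |216 - 108| = 108

108


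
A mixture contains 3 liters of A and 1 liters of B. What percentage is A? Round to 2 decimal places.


Volume of A = 3 L
Volume of B = 1 L
Total volume = 3 + 1 = 4 L
Percentage of A = (3/4) * 100
= 75.00%

75.00


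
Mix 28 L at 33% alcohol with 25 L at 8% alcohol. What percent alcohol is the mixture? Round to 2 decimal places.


Solute in mixture 1 = 33% of 28 L = 28*33/100 = 231/25 L
Solute in mixture 2 = 8% of 25 L = 25*8/100 = 2 L
Total solute = 231/25 + 2 = 281/25 L
Total volume = 28 + 25 = 53 L
Final concentration = 281/25/53 * 100 = 21.21%

21.21


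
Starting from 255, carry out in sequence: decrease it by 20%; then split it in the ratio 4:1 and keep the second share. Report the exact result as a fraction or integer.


Start with 255.
Step 1: Decrease by 20%: 255 * 80/100 = 204
Step 2: Split 4:1, second share = 204 * 1/5 = 204/5
Final result = 204/5

204/5


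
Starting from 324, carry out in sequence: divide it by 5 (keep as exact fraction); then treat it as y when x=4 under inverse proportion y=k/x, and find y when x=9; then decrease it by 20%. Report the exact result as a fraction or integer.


Start with 324.
Step 1: Divide by 5: 324 / 5 = 324/5
Step 2: Inverse prop: k = (324/5)*4; new y = k/9 = 324/5*4/9 = 144/5
Step 3: Decrease by 20%: 144/5 * 80/100 = 576/25
Final result = 576/25

576/25


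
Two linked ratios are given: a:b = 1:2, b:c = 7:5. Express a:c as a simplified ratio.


Given a:b = 1:2 and b:c = 7:5
Make b consistent. Multiply first ratio by 7: a:b = 7:14
Multiply second ratio by 2: b:c = 14:10
Now b = 14 in both, so a:b:c = 7:14:10
Therefore a:c = 7:10
Simplify by GCD: a:c = 7:10

7:10


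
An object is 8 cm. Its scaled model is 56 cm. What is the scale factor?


Original length = 8 cm
Scaled length = 56 cm
Scale factor = 56 / 8
= 7

7


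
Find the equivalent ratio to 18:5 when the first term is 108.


Original ratio: 18:5
First term target: 108
Scale factor = 108 / 18 = 6
Multiply second term: 5 * 6 = 30
Equivalent ratio = 108:30

108:30


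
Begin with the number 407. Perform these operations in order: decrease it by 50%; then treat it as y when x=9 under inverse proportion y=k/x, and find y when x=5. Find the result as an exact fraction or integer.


Start with 407.
Step 1: Decrease by 50%: 407 * 50/100 = 407/2
Step 2: Inverse prop: k = (407/2)*9; new y = k/5 = 407/2*9/5 = 3663/10
Final result = 3663/10

3663/10


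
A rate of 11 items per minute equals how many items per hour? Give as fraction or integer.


Converting from per minute to per hour
Rate = 11 items per minute
Multiply by 60: 11 * 60
= 660 items per hour

660


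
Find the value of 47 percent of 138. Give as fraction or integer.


Compute 47% of 138
Convert percentage: 47% = 47/100
Multiply: 138 * 47/100
= 6486/100
= 3243/50

3243/50


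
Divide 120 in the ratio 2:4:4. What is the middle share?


Ratio = 2:4:4
Total parts = 2 + 4 + 4 = 10
Value per part = 120 / 10 = 12
First share = 2 * 12 = 24
Middle share = 4 * 12 = 48
Third share = 4 * 12 = 48

48
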